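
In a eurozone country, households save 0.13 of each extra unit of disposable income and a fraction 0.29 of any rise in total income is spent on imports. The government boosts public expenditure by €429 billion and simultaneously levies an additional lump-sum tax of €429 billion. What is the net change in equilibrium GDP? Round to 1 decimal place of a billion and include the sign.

MPC = 1 − MPS = 1 − 0.13 = 0.87.
Expenditure multiplier = 1/(1 − c + m) = 1/(1 − 0.87 + 0.29) = 1/0.42 ≈ 2.381.
ΔG contributes k·ΔG = (+€429 billion) / 0.42 ≈ +€1,021.4 billion.
ΔT of +€429 billion changes first-round spending by −c·ΔT = −€373.23 billion, contributing k·(−c·ΔT) = (−€373.23 billion) / 0.42 ≈ −€888.6 billion.
Net ΔY = k(ΔG − c·ΔT) = (+€55.77 billion) / 0.42 ≈ +€132.8 billion.

+€132.8 billion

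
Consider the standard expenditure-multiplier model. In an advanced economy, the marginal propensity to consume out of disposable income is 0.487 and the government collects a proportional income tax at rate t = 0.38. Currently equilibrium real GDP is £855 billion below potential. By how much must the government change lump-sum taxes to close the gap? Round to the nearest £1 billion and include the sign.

−£1,226 billion

Spending multiplier = 1/(1 − c(1−t)) = 1/(1 − 0.487×0.62) = 1/0.69806 ≈ 1.433.
Tax multiplier = −c·k = −0.487/0.69806 ≈ −0.698. Need ΔY = +£855 billion, so ΔT = ΔY/(−c·k) = −(+£855 billion) × 0.69806 / 0.487 ≈ −£1,226 billion.
The government should cut lump-sum taxes by £1,226 billion.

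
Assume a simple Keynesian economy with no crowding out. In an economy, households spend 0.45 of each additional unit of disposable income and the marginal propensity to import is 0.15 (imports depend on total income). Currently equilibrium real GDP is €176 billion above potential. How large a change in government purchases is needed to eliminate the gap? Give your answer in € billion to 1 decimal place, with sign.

Spending multiplier = 1/(1 − c + m) = 1/(1 − 0.45 + 0.15) = 1/0.7 ≈ 1.429.
Need ΔY = −€176 billion, so ΔG = ΔY/k = (−€176 billion) × 0.7 = −€123.2 billion.
The government should cut government purchases by €123.2 billion.

−€123.2 billion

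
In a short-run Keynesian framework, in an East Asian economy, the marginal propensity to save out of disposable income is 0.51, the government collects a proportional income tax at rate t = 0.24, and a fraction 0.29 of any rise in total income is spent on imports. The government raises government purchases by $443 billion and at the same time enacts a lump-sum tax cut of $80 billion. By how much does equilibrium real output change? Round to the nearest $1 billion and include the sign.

+$526 billion

MPC = 1 − MPS = 1 − 0.51 = 0.49.
Expenditure multiplier = 1/(1 − c(1−t) + m) = 1/(1 − 0.49×0.76 + 0.29) = 1/0.9176 ≈ 1.09.
ΔG contributes k·ΔG = (+$443 billion) / 0.9176 ≈ +$482.8 billion.
ΔT of −$80 billion changes first-round spending by −c·ΔT = +$39.2 billion, contributing k·(−c·ΔT) = (+$39.2 billion) / 0.9176 ≈ +$42.7 billion.
Net ΔY = k(ΔG − c·ΔT) = (+$482.2 billion) / 0.9176 ≈ +$526 billion.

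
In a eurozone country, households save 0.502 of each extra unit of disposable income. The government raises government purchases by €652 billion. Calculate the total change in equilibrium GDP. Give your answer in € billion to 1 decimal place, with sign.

+€1,298.8 billion

MPC = 1 − MPS = 1 − 0.502 = 0.498.
Government-spending multiplier = 1/(1 − MPC) = 1/(1 − 0.498) = 1/0.502 ≈ 1.992.
ΔY = k × ΔG = (+€652 billion) / 0.502 ≈ +€1,298.8 billion.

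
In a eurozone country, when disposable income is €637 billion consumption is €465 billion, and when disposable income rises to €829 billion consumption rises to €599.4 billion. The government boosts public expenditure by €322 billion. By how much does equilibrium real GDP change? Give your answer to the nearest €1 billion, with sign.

+€1,073 billion

MPC = ΔC/ΔYd = (599.4 − 465)/(829 − 637) = 134.4/192 = 0.7.
Government-spending multiplier = 1/(1 − MPC) = 1/(1 − 0.7) = 1/0.3 ≈ 3.333.
ΔY = k × ΔG = (+€322 billion) / 0.3 ≈ +€1,073 billion.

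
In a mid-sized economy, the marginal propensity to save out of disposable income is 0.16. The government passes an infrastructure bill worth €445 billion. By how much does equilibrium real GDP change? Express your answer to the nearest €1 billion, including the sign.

MPC = 1 − MPS = 1 − 0.16 = 0.84.
Spending multiplier = 1/(1 − MPC) = 1/(1 − 0.84) = 1/0.16 = 6.25.
ΔY = k × ΔG = (+€445 billion) / 0.16 ≈ +€2,781 billion.

+€2,781 billion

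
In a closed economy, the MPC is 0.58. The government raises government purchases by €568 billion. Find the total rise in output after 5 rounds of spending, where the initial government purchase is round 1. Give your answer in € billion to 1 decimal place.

Round 1 adds ΔG = €568 billion; each later round is MPC = 0.58 times the previous.
After 5 rounds: 568 + 329.44 + 191.0752 + 110.823616 + 64.27769728 = ΔG·(1 − c^5)/(1 − c) = 568 × (1 − 0.0656356768)/0.42 ≈ €1,263.6 billion.

€1,263.6 billion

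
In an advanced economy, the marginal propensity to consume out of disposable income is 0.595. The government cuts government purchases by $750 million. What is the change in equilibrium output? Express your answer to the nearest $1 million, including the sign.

Government-spending multiplier = 1/(1 − MPC) = 1/(1 − 0.595) = 1/0.405 ≈ 2.469.
ΔY = k × ΔG = (−$750 million) / 0.405 ≈ −$1,852 million.

−$1,852 million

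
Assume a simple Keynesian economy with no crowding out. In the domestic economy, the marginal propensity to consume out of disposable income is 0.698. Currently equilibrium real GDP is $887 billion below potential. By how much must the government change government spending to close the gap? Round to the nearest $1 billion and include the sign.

+$268 billion

Spending multiplier = 1/(1 − MPC) = 1/(1 − 0.698) = 1/0.302 ≈ 3.311.
Need ΔY = +$887 billion, so ΔG = ΔY/k = (+$887 billion) × 0.302 ≈ +$268 billion.
The government should increase government spending by $268 billion.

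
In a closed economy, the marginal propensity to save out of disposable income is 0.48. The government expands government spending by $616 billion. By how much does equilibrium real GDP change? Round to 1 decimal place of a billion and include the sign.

MPC = 1 − MPS = 1 − 0.48 = 0.52.
Expenditure multiplier = 1/(1 − MPC) = 1/(1 − 0.52) = 1/0.48 ≈ 2.083.
ΔY = k × ΔG = (+$616 billion) / 0.48 ≈ +$1,283.3 billion.

+$1,283.3 billion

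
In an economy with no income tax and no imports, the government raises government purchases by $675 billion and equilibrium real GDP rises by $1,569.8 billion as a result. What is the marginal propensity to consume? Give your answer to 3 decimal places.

0.570

Implied spending multiplier k = ΔY/ΔG = 1,569.8/675 ≈ 2.3256.
Since k = 1/(1 − MPC), MPC = 1 − 1/k = 1 − ΔG/ΔY = 1 − 675/1,569.8 ≈ 0.570.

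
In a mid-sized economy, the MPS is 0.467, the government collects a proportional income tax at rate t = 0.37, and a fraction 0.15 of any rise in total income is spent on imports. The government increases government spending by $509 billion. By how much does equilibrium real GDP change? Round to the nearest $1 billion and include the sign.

MPC = 1 − MPS = 1 − 0.467 = 0.533.
Spending multiplier = 1/(1 − c(1−t) + m) = 1/(1 − 0.533×0.63 + 0.15) = 1/0.81421 ≈ 1.228.
ΔY = k × ΔG = (+$509 billion) / 0.81421 ≈ +$625 billion.

+$625 billion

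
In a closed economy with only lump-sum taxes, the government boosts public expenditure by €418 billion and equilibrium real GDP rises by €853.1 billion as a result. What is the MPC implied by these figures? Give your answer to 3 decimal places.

Implied spending multiplier k = ΔY/ΔG = 853.1/418 ≈ 2.0409.
Since k = 1/(1 − MPC), MPC = 1 − 1/k = 1 − ΔG/ΔY = 1 − 418/853.1 ≈ 0.510.

0.510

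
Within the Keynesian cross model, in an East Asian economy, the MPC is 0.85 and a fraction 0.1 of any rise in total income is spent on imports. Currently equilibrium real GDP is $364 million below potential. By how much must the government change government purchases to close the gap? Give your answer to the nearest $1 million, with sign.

Spending multiplier = 1/(1 − c + m) = 1/(1 − 0.85 + 0.1) = 1/0.25 = 4.
Need ΔY = +$364 million, so ΔG = ΔY/k = (+$364 million) × 0.25 = +$91 million.
The government should increase government purchases by $91 million.

+$91 million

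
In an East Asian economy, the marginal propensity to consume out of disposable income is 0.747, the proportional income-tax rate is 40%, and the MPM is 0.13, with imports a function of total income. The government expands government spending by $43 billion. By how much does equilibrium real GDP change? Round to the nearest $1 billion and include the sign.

+$63 billion

Government-spending multiplier = 1/(1 − c(1−t) + m) = 1/(1 − 0.747×0.6 + 0.13) = 1/0.6818 ≈ 1.467.
ΔY = k × ΔG = (+$43 billion) / 0.6818 ≈ +$63 billion.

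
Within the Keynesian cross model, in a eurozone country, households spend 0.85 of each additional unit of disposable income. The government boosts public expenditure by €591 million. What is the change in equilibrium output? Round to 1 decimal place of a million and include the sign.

+€3,940.0 million

Expenditure multiplier = 1/(1 − MPC) = 1/(1 − 0.85) = 1/0.15 ≈ 6.667.
ΔY = k × ΔG = (+€591 million) / 0.15 = +€3,940 million.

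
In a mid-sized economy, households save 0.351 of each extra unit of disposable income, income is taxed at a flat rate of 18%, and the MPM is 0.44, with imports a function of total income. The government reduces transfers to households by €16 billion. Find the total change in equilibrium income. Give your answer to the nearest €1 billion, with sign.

MPC = 1 − MPS = 1 − 0.351 = 0.649.
The transfer change shifts disposable income by −€16 billion, so first-round consumption changes by c·ΔTR = 0.649 × (−€16 billion) = −€10.384 billion.
Expenditure multiplier = 1/(1 − c(1−t) + m) = 1/(1 − 0.649×0.82 + 0.44) = 1/0.90782 ≈ 1.102.
The transfer multiplier is c × k ≈ 0.715, so ΔY = k × (c·ΔTR) = (−€10.384 billion) / 0.90782 ≈ −€11 billion.

−€11 billion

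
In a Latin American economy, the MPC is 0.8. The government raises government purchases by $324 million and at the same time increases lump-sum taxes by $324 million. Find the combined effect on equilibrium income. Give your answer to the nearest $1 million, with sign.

Expenditure multiplier = 1/(1 − MPC) = 1/(1 − 0.8) = 1/0.2 = 5.
ΔG contributes k·ΔG = (+$324 million) / 0.2 = +$1,620 million.
ΔT of +$324 million changes first-round spending by −c·ΔT = −$259.2 million, contributing k·(−c·ΔT) = (−$259.2 million) / 0.2 = −$1,296 million.
With ΔG = ΔT and no other leakages, the balanced-budget multiplier is 1, so ΔY = ΔG = +$324 million.

+$324 million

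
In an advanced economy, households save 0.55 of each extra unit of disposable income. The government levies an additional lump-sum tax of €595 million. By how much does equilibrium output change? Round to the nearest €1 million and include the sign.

−€487 million

MPC = 1 − MPS = 1 − 0.55 = 0.45.
A lump-sum tax change of +€595 million shifts disposable income by −€595 million; first-round consumption changes by −c × ΔT = −0.45 × (+€595 million) = −€267.75 million.
Expenditure multiplier = 1/(1 − MPC) = 1/(1 − 0.45) = 1/0.55 ≈ 1.818.
The tax multiplier is −c × k ≈ −0.818, so ΔY = k × (−c·ΔT) = (−€267.75 million) / 0.55 ≈ −€487 million.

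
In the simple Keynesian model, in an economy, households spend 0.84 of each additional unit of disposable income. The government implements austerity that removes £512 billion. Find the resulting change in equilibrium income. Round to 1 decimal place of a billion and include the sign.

Expenditure multiplier = 1/(1 − MPC) = 1/(1 − 0.84) = 1/0.16 = 6.25.
ΔY = k × ΔG = (−£512 billion) / 0.16 = −£3,200 billion.

−£3,200.0 billion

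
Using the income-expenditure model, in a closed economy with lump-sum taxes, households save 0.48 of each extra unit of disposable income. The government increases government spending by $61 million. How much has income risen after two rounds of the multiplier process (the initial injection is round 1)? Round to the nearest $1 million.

$93 million

MPC = 1 − MPS = 1 − 0.48 = 0.52.
Round 1 adds ΔG = $61 million; each later round is MPC = 0.52 times the previous.
After 2 rounds: 61 + 31.72 = ΔG·(1 − c^2)/(1 − c) = 61 × (1 − 0.2704)/0.48 ≈ $93 million.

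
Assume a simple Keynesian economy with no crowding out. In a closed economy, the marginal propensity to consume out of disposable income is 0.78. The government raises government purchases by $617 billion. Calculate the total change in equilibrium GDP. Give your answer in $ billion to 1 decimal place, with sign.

Government-spending multiplier = 1/(1 − MPC) = 1/(1 − 0.78) = 1/0.22 ≈ 4.545.
ΔY = k × ΔG = (+$617 billion) / 0.22 ≈ +$2,804.5 billion.

+$2,804.5 billion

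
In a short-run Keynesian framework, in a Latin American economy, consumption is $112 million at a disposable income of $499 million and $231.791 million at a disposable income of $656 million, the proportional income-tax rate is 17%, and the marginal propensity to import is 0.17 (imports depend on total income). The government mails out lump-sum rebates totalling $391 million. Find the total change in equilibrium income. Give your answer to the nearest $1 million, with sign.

MPC = ΔC/ΔYd = (231.791 − 112)/(656 − 499) = 119.791/157 = 0.763.
A lump-sum tax change of −$391 million shifts disposable income by +$391 million; first-round consumption changes by −c × ΔT = −0.763 × (−$391 million) = +$298.333 million.
Expenditure multiplier = 1/(1 − c(1−t) + m) = 1/(1 − 0.763×0.83 + 0.17) = 1/0.53671 ≈ 1.863.
The tax multiplier is −c × k ≈ −1.422, so ΔY = k × (−c·ΔT) = (+$298.333 million) / 0.53671 ≈ +$556 million.

+$556 million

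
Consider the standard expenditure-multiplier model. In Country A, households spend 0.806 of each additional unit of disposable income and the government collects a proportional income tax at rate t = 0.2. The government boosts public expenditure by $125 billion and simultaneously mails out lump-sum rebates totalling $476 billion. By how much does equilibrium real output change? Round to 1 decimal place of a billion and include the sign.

Expenditure multiplier = 1/(1 − c(1−t)) = 1/(1 − 0.806×0.8) = 1/0.3552 ≈ 2.815.
ΔG contributes k·ΔG = (+$125 billion) / 0.3552 ≈ +$351.9 billion.
ΔT of −$476 billion changes first-round spending by −c·ΔT = +$383.656 billion, contributing k·(−c·ΔT) = (+$383.656 billion) / 0.3552 ≈ +$1,080.1 billion.
Net ΔY = k(ΔG − c·ΔT) = (+$508.656 billion) / 0.3552 ≈ +$1,432 billion.

+$1,432.0 billion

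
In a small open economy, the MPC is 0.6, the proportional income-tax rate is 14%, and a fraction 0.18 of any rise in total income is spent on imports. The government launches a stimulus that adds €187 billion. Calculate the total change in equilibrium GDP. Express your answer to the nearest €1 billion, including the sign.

Government-spending multiplier = 1/(1 − c(1−t) + m) = 1/(1 − 0.6×0.86 + 0.18) = 1/0.664 ≈ 1.506.
ΔY = k × ΔG = (+€187 billion) / 0.664 ≈ +€282 billion.

+€282 billion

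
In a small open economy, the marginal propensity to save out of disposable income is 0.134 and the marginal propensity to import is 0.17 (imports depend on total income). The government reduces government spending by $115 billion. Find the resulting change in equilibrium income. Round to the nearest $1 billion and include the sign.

MPC = 1 − MPS = 1 − 0.134 = 0.866.
Spending multiplier = 1/(1 − c + m) = 1/(1 − 0.866 + 0.17) = 1/0.304 ≈ 3.289.
ΔY = k × ΔG = (−$115 billion) / 0.304 ≈ −$378 billion.

−$378 billion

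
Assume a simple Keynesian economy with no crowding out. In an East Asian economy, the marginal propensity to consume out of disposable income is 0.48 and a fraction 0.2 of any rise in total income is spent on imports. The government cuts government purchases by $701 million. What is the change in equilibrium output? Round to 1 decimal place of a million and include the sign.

Expenditure multiplier = 1/(1 − c + m) = 1/(1 − 0.48 + 0.2) = 1/0.72 ≈ 1.389.
ΔY = k × ΔG = (−$701 million) / 0.72 ≈ −$973.6 million.

−$973.6 million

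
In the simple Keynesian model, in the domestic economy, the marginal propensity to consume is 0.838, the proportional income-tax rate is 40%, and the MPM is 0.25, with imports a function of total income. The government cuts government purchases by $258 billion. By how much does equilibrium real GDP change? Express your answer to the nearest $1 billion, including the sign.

Expenditure multiplier = 1/(1 − c(1−t) + m) = 1/(1 − 0.838×0.6 + 0.25) = 1/0.7472 ≈ 1.338.
ΔY = k × ΔG = (−$258 billion) / 0.7472 ≈ −$345 billion.

−$345 billion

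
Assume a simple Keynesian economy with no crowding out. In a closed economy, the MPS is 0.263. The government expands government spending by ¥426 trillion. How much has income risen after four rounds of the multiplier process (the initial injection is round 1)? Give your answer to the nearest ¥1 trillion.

¥1,142 trillion

MPC = 1 − MPS = 1 − 0.263 = 0.737.
Round 1 adds ΔG = ¥426 trillion; each later round is MPC = 0.737 times the previous.
After 4 rounds: 426 + 313.962 + 231.389994 + 170.534425578 = ΔG·(1 − c^4)/(1 − c) = 426 × (1 − 0.295032562561)/0.263 ≈ ¥1,142 trillion.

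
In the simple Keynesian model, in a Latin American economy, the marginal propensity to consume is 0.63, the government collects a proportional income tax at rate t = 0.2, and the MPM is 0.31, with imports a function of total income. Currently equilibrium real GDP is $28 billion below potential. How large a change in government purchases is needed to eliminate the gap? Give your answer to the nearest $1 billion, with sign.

+$23 billion

Spending multiplier = 1/(1 − c(1−t) + m) = 1/(1 − 0.63×0.8 + 0.31) = 1/0.806 ≈ 1.241.
Need ΔY = +$28 billion, so ΔG = ΔY/k = (+$28 billion) × 0.806 ≈ +$23 billion.
The government should increase government purchases by $23 billion.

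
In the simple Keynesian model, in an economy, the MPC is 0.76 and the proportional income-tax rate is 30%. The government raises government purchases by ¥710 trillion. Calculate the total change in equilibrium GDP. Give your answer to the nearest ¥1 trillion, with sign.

Expenditure multiplier = 1/(1 − c(1−t)) = 1/(1 − 0.76×0.7) = 1/0.468 ≈ 2.137.
ΔY = k × ΔG = (+¥710 trillion) / 0.468 ≈ +¥1,517 trillion.

+¥1,517 trillion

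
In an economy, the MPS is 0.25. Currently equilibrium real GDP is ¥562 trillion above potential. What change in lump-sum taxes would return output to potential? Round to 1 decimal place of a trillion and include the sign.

MPC = 1 − MPS = 1 − 0.25 = 0.75.
Spending multiplier = 1/(1 − MPC) = 1/(1 − 0.75) = 1/0.25 = 4.
Tax multiplier = −c·k = −0.75/0.25 = −3. Need ΔY = −¥562 trillion, so ΔT = ΔY/(−c·k) = −(−¥562 trillion) × 0.25 / 0.75 ≈ +¥187.3 trillion.
The government should raise lump-sum taxes by ¥187.3 trillion.

+¥187.3 trillion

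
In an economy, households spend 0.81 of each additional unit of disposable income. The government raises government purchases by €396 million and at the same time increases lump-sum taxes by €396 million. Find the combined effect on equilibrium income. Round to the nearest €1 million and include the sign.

Expenditure multiplier = 1/(1 − MPC) = 1/(1 − 0.81) = 1/0.19 ≈ 5.263.
ΔG contributes k·ΔG = (+€396 million) / 0.19 ≈ +€2,084.2 million.
ΔT of +€396 million changes first-round spending by −c·ΔT = −€320.76 million, contributing k·(−c·ΔT) = (−€320.76 million) / 0.19 ≈ −€1,688.2 million.
With ΔG = ΔT and no other leakages, the balanced-budget multiplier is 1, so ΔY = ΔG = +€396 million.

+€396 million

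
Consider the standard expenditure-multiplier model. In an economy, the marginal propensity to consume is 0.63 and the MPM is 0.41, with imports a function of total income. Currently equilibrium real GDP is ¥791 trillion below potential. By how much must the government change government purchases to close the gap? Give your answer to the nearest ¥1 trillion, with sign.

+¥617 trillion

Spending multiplier = 1/(1 − c + m) = 1/(1 − 0.63 + 0.41) = 1/0.78 ≈ 1.282.
Need ΔY = +¥791 trillion, so ΔG = ΔY/k = (+¥791 trillion) × 0.78 ≈ +¥617 trillion.
The government should increase government purchases by ¥617 trillion.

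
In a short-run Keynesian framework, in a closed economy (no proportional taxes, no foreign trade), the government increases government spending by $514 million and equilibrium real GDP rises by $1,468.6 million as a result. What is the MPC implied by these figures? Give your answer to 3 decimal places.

Implied spending multiplier k = ΔY/ΔG = 1,468.6/514 ≈ 2.8572.
Since k = 1/(1 − MPC), MPC = 1 − 1/k = 1 − ΔG/ΔY = 1 − 514/1,468.6 ≈ 0.650.

0.650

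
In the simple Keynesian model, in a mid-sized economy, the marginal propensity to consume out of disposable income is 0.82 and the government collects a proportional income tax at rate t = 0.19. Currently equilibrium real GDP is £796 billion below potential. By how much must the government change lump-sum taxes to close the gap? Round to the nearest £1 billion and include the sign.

Spending multiplier = 1/(1 − c(1−t)) = 1/(1 − 0.82×0.81) = 1/0.3358 ≈ 2.978.
Tax multiplier = −c·k = −0.82/0.3358 ≈ −2.442. Need ΔY = +£796 billion, so ΔT = ΔY/(−c·k) = −(+£796 billion) × 0.3358 / 0.82 ≈ −£326 billion.
The government should cut lump-sum taxes by £326 billion.

−£326 billion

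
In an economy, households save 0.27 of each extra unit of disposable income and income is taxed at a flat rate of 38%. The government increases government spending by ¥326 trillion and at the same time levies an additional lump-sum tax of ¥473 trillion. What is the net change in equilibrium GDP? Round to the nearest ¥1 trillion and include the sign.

MPC = 1 − MPS = 1 − 0.27 = 0.73.
Expenditure multiplier = 1/(1 − c(1−t)) = 1/(1 − 0.73×0.62) = 1/0.5474 ≈ 1.827.
ΔG contributes k·ΔG = (+¥326 trillion) / 0.5474 ≈ +¥595.5 trillion.
ΔT of +¥473 trillion changes first-round spending by −c·ΔT = −¥345.29 trillion, contributing k·(−c·ΔT) = (−¥345.29 trillion) / 0.5474 ≈ −¥630.8 trillion.
Net ΔY = k(ΔG − c·ΔT) = (−¥19.29 trillion) / 0.5474 ≈ −¥35 trillion.

−¥35 trillion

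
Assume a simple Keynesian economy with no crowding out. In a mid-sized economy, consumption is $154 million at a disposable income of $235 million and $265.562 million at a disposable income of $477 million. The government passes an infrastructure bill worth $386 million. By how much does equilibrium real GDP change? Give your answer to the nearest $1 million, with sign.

+$716 million

MPC = ΔC/ΔYd = (265.562 − 154)/(477 − 235) = 111.562/242 = 0.461.
Government-spending multiplier = 1/(1 − MPC) = 1/(1 − 0.461) = 1/0.539 ≈ 1.855.
ΔY = k × ΔG = (+$386 million) / 0.539 ≈ +$716 million.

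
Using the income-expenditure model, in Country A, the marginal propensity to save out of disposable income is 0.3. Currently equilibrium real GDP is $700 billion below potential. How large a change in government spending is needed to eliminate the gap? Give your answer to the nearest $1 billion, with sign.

MPC = 1 − MPS = 1 − 0.3 = 0.7.
Spending multiplier = 1/(1 − MPC) = 1/(1 − 0.7) = 1/0.3 ≈ 3.333.
Need ΔY = +$700 billion, so ΔG = ΔY/k = (+$700 billion) × 0.3 = +$210 billion.
The government should increase government spending by $210 billion.

+$210 billion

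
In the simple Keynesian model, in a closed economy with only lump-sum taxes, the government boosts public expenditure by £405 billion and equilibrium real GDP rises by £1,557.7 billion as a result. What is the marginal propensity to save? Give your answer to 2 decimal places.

0.26

Implied spending multiplier k = ΔY/ΔG = 1,557.7/405 ≈ 3.8462.
Since k = 1/(1 − MPC), MPC = 1 − 1/k = 1 − ΔG/ΔY = 1 − 405/1,557.7 ≈ 0.74.
MPS = 1 − MPC = 0.26.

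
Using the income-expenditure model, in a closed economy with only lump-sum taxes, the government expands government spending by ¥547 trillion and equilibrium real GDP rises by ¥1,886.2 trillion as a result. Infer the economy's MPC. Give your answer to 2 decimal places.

Implied spending multiplier k = ΔY/ΔG = 1,886.2/547 ≈ 3.4483.
Since k = 1/(1 − MPC), MPC = 1 − 1/k = 1 − ΔG/ΔY = 1 − 547/1,886.2 ≈ 0.71.

0.71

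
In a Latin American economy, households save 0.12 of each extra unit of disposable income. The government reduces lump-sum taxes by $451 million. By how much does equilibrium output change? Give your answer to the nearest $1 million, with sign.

MPC = 1 − MPS = 1 − 0.12 = 0.88.
A lump-sum tax change of −$451 million shifts disposable income by +$451 million; first-round consumption changes by −c × ΔT = −0.88 × (−$451 million) = +$396.88 million.
Expenditure multiplier = 1/(1 − MPC) = 1/(1 − 0.88) = 1/0.12 ≈ 8.333.
The tax multiplier is −c × k ≈ −7.333, so ΔY = k × (−c·ΔT) = (+$396.88 million) / 0.12 ≈ +$3,307 million.

+$3,307 million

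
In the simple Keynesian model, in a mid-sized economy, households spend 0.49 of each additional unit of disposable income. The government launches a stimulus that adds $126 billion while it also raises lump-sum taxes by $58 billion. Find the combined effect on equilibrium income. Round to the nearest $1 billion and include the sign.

Expenditure multiplier = 1/(1 − MPC) = 1/(1 − 0.49) = 1/0.51 ≈ 1.961.
ΔG contributes k·ΔG = (+$126 billion) / 0.51 ≈ +$247.1 billion.
ΔT of +$58 billion changes first-round spending by −c·ΔT = −$28.42 billion, contributing k·(−c·ΔT) = (−$28.42 billion) / 0.51 ≈ −$55.7 billion.
Net ΔY = k(ΔG − c·ΔT) = (+$97.58 billion) / 0.51 ≈ +$191 billion.

+$191 billion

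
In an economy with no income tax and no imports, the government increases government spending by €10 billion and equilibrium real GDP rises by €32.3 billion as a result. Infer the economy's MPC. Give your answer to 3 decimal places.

0.690

Implied spending multiplier k = ΔY/ΔG = 32.3/10 = 3.23.
Since k = 1/(1 − MPC), MPC = 1 − 1/k = 1 − ΔG/ΔY = 1 − 10/32.3 ≈ 0.690.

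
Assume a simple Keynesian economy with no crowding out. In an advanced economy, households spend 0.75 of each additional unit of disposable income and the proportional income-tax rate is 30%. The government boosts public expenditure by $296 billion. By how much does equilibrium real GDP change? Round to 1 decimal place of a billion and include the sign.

Spending multiplier = 1/(1 − c(1−t)) = 1/(1 − 0.75×0.7) = 1/0.475 ≈ 2.105.
ΔY = k × ΔG = (+$296 billion) / 0.475 ≈ +$623.2 billion.

+$623.2 billion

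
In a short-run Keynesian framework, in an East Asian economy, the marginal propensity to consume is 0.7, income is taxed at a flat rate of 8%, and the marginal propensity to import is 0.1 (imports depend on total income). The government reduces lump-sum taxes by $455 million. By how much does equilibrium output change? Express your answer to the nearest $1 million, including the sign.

A lump-sum tax change of −$455 million shifts disposable income by +$455 million; first-round consumption changes by −c × ΔT = −0.7 × (−$455 million) = +$318.5 million.
Expenditure multiplier = 1/(1 − c(1−t) + m) = 1/(1 − 0.7×0.92 + 0.1) = 1/0.456 ≈ 2.193.
The tax multiplier is −c × k ≈ −1.535, so ΔY = k × (−c·ΔT) = (+$318.5 million) / 0.456 ≈ +$698 million.

+$698 million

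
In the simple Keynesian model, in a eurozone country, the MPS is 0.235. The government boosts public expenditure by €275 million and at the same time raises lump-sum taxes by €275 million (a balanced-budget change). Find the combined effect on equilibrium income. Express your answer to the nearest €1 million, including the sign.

MPC = 1 − MPS = 1 − 0.235 = 0.765.
Expenditure multiplier = 1/(1 − MPC) = 1/(1 − 0.765) = 1/0.235 ≈ 4.255.
ΔG contributes k·ΔG = (+€275 million) / 0.235 ≈ +€1,170.2 million.
ΔT of +€275 million changes first-round spending by −c·ΔT = −€210.375 million, contributing k·(−c·ΔT) = (−€210.375 million) / 0.235 ≈ −€895.2 million.
With ΔG = ΔT and no other leakages, the balanced-budget multiplier is 1, so ΔY = ΔG = +€275 million.

+€275 million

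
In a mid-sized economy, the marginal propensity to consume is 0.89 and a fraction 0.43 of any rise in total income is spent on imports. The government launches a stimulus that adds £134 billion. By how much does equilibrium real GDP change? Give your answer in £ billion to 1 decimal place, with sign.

+£248.1 billion

Spending multiplier = 1/(1 − c + m) = 1/(1 − 0.89 + 0.43) = 1/0.54 ≈ 1.852.
ΔY = k × ΔG = (+£134 billion) / 0.54 ≈ +£248.1 billion.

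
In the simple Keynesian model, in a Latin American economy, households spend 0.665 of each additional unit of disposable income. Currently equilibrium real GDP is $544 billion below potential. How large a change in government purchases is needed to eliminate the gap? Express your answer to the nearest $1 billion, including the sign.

+$182 billion

Spending multiplier = 1/(1 − MPC) = 1/(1 − 0.665) = 1/0.335 ≈ 2.985.
Need ΔY = +$544 billion, so ΔG = ΔY/k = (+$544 billion) × 0.335 ≈ +$182 billion.
The government should increase government purchases by $182 billion.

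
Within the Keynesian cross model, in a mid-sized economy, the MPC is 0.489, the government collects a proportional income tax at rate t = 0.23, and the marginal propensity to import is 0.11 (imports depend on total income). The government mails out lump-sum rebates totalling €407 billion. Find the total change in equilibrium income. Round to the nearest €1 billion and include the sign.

A lump-sum tax change of −€407 billion shifts disposable income by +€407 billion; first-round consumption changes by −c × ΔT = −0.489 × (−€407 billion) = +€199.023 billion.
Expenditure multiplier = 1/(1 − c(1−t) + m) = 1/(1 − 0.489×0.77 + 0.11) = 1/0.73347 ≈ 1.363.
The tax multiplier is −c × k ≈ −0.667, so ΔY = k × (−c·ΔT) = (+€199.023 billion) / 0.73347 ≈ +€271 billion.

+€271 billion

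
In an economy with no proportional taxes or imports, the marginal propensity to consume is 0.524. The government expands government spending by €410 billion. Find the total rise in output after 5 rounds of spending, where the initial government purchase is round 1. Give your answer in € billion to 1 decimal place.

€827.3 billion

Round 1 adds ΔG = €410 billion; each later round is MPC = 0.524 times the previous.
After 5 rounds: 410 + 214.84 + 112.57616 + 58.98990784 + 30.91071170816 = ΔG·(1 − c^5)/(1 − c) = 410 × (1 − 0.039505397402624)/0.476 ≈ €827.3 billion.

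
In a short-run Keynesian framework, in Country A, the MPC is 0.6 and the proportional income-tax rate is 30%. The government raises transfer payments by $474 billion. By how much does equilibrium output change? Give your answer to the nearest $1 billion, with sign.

+$490 billion

The transfer change shifts disposable income by +$474 billion, so first-round consumption changes by c·ΔTR = 0.6 × (+$474 billion) = +$284.4 billion.
Expenditure multiplier = 1/(1 − c(1−t)) = 1/(1 − 0.6×0.7) = 1/0.58 ≈ 1.724.
The transfer multiplier is c × k ≈ 1.034, so ΔY = k × (c·ΔTR) = (+$284.4 billion) / 0.58 ≈ +$490 billion.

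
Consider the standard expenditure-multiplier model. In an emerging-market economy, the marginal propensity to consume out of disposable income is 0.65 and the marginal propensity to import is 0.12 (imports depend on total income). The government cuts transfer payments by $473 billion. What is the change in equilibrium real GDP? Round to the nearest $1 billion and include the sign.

−$654 billion

The transfer change shifts disposable income by −$473 billion, so first-round consumption changes by c·ΔTR = 0.65 × (−$473 billion) = −$307.45 billion.
Expenditure multiplier = 1/(1 − c + m) = 1/(1 − 0.65 + 0.12) = 1/0.47 ≈ 2.128.
The transfer multiplier is c × k ≈ 1.383, so ΔY = k × (c·ΔTR) = (−$307.45 billion) / 0.47 ≈ −$654 billion.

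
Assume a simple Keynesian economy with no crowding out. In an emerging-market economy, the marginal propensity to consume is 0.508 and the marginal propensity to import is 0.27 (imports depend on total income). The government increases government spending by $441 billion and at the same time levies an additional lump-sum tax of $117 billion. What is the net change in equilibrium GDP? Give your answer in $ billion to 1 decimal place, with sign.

Expenditure multiplier = 1/(1 − c + m) = 1/(1 − 0.508 + 0.27) = 1/0.762 ≈ 1.312.
ΔG contributes k·ΔG = (+$441 billion) / 0.762 ≈ +$578.7 billion.
ΔT of +$117 billion changes first-round spending by −c·ΔT = −$59.436 billion, contributing k·(−c·ΔT) = (−$59.436 billion) / 0.762 = −$78 billion.
Net ΔY = k(ΔG − c·ΔT) = (+$381.564 billion) / 0.762 ≈ +$500.7 billion.

+$500.7 billion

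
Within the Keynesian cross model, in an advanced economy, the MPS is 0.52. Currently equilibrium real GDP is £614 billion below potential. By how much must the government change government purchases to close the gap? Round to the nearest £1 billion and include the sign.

+£319 billion

MPC = 1 − MPS = 1 − 0.52 = 0.48.
Spending multiplier = 1/(1 − MPC) = 1/(1 − 0.48) = 1/0.52 ≈ 1.923.
Need ΔY = +£614 billion, so ΔG = ΔY/k = (+£614 billion) × 0.52 ≈ +£319 billion.
The government should increase government purchases by £319 billion.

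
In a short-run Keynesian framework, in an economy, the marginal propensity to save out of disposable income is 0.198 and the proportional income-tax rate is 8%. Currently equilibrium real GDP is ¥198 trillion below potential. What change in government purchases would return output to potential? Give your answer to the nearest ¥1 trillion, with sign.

+¥52 trillion

MPC = 1 − MPS = 1 − 0.198 = 0.802.
Spending multiplier = 1/(1 − c(1−t)) = 1/(1 − 0.802×0.92) = 1/0.26216 ≈ 3.814.
Need ΔY = +¥198 trillion, so ΔG = ΔY/k = (+¥198 trillion) × 0.26216 ≈ +¥52 trillion.
The government should increase government purchases by ¥52 trillion.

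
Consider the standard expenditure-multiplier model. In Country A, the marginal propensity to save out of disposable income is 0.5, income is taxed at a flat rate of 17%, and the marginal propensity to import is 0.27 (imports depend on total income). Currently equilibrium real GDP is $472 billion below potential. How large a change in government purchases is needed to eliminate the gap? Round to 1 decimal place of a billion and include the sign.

+$403.6 billion

MPC = 1 − MPS = 1 − 0.5 = 0.5.
Spending multiplier = 1/(1 − c(1−t) + m) = 1/(1 − 0.5×0.83 + 0.27) = 1/0.855 ≈ 1.17.
Need ΔY = +$472 billion, so ΔG = ΔY/k = (+$472 billion) × 0.855 ≈ +$403.6 billion.
The government should increase government purchases by $403.6 billion.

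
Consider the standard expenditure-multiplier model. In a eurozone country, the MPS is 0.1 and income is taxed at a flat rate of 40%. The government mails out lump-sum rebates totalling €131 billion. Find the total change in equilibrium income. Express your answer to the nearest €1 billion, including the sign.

MPC = 1 − MPS = 1 − 0.1 = 0.9.
A lump-sum tax change of −€131 billion shifts disposable income by +€131 billion; first-round consumption changes by −c × ΔT = −0.9 × (−€131 billion) = +€117.9 billion.
Expenditure multiplier = 1/(1 − c(1−t)) = 1/(1 − 0.9×0.6) = 1/0.46 ≈ 2.174.
The tax multiplier is −c × k ≈ −1.957, so ΔY = k × (−c·ΔT) = (+€117.9 billion) / 0.46 ≈ +€256 billion.

+€256 billion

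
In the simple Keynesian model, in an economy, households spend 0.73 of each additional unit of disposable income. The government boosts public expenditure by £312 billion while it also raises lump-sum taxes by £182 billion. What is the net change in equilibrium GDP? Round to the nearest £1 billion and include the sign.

Expenditure multiplier = 1/(1 − MPC) = 1/(1 − 0.73) = 1/0.27 ≈ 3.704.
ΔG contributes k·ΔG = (+£312 billion) / 0.27 ≈ +£1,155.6 billion.
ΔT of +£182 billion changes first-round spending by −c·ΔT = −£132.86 billion, contributing k·(−c·ΔT) = (−£132.86 billion) / 0.27 ≈ −£492.1 billion.
Net ΔY = k(ΔG − c·ΔT) = (+£179.14 billion) / 0.27 ≈ +£663 billion.

+£663 billion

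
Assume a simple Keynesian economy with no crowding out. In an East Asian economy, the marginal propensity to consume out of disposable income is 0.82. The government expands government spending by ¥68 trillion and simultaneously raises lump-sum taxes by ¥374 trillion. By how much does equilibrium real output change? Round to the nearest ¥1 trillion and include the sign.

−¥1,326 trillion

Expenditure multiplier = 1/(1 − MPC) = 1/(1 − 0.82) = 1/0.18 ≈ 5.556.
ΔG contributes k·ΔG = (+¥68 trillion) / 0.18 ≈ +¥377.8 trillion.
ΔT of +¥374 trillion changes first-round spending by −c·ΔT = −¥306.68 trillion, contributing k·(−c·ΔT) = (−¥306.68 trillion) / 0.18 ≈ −¥1,703.8 trillion.
Net ΔY = k(ΔG − c·ΔT) = (−¥238.68 trillion) / 0.18 = −¥1,326 trillion.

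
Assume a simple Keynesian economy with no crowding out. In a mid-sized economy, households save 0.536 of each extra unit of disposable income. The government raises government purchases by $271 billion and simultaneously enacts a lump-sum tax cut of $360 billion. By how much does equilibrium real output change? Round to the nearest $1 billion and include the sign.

+$817 billion

MPC = 1 − MPS = 1 − 0.536 = 0.464.
Expenditure multiplier = 1/(1 − MPC) = 1/(1 − 0.464) = 1/0.536 ≈ 1.866.
ΔG contributes k·ΔG = (+$271 billion) / 0.536 ≈ +$505.6 billion.
ΔT of −$360 billion changes first-round spending by −c·ΔT = +$167.04 billion, contributing k·(−c·ΔT) = (+$167.04 billion) / 0.536 ≈ +$311.6 billion.
Net ΔY = k(ΔG − c·ΔT) = (+$438.04 billion) / 0.536 ≈ +$817 billion.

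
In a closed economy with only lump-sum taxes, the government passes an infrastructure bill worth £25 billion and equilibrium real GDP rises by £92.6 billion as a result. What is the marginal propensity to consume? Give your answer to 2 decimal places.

Implied spending multiplier k = ΔY/ΔG = 92.6/25 = 3.704.
Since k = 1/(1 − MPC), MPC = 1 − 1/k = 1 − ΔG/ΔY = 1 − 25/92.6 ≈ 0.73.

0.73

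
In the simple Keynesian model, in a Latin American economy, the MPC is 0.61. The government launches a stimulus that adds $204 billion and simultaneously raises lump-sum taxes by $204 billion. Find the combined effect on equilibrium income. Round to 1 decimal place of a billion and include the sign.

Expenditure multiplier = 1/(1 − MPC) = 1/(1 − 0.61) = 1/0.39 ≈ 2.564.
ΔG contributes k·ΔG = (+$204 billion) / 0.39 ≈ +$523.1 billion.
ΔT of +$204 billion changes first-round spending by −c·ΔT = −$124.44 billion, contributing k·(−c·ΔT) = (−$124.44 billion) / 0.39 ≈ −$319.1 billion.
With ΔG = ΔT and no other leakages, the balanced-budget multiplier is 1, so ΔY = ΔG = +$204 billion.

+$204.0 billion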